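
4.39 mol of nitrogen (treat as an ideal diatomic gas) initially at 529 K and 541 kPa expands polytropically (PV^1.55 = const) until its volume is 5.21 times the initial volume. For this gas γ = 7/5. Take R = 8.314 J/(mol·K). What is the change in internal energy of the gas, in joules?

V₁ = nRT₁/P₁ = 4.39×8.314×529/541 = 35.7 L.
Polytropic n=1.55: T₂ = T₁(V₁/V₂)^(n−1) = 529×(0.192)^0.55 = 213 K; P₂ = P₁(V₁/V₂)^n = 41.9 kPa.
For an ideal gas ΔU = nCvΔT with Cv = (5/2)R = 20.8 J/(mol·K).
ΔU = 4.39×20.8×(213−529) = -28800 J.

-28800 J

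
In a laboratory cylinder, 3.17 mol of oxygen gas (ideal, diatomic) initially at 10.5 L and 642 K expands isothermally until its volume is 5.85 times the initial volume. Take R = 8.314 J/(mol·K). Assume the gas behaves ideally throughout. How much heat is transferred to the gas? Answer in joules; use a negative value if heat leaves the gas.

P₁ = nRT₁/V₁ = 3.17×8.314×642/10.5 = 1610 kPa.
Isothermal: T stays 642 K; PV = const ⇒ V₂ = 61.4 L, P₂ = 275 kPa.
ΔU = 0 (ideal gas, T constant).
W = nRT ln(V₂/V₁) = 3.17×8.314×642×ln(5.85) = 29900 J.
Q = ΔU + W = 29900 J.

29900 J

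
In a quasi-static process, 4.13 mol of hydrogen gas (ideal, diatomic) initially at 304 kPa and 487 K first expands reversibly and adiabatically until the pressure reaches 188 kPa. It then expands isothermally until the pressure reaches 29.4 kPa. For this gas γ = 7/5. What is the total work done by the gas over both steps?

32400 J

V₁ = nRT₁/P₁ = 4.13×8.314×487/304 = 55.0 L.
Step 1 — Adiabatic: T₂/T₁ = (P₂/P₁)^((γ−1)/γ) ⇒ T₂ = 487×(0.618)^0.286 = 425 K; V₂ = 77.5 L.
ΔU = nCvΔT = 4.13×20.8×(425−487) = -5360 J.
Q = 0 for an adiabatic process, so W = −ΔU = 5360 J.
State after step 1: P = 188 kPa, V = 77.5 L, T = 425 K.
Step 2 — Isothermal: T stays 425 K; PV = const ⇒ V₂ = 496 L, P₂ = 29.4 kPa.
ΔU = 0 (ideal gas, T constant).
W = nRT ln(V₂/V₁) = 4.13×8.314×425×ln(6.39) = 27000 J.
Q = ΔU + W = 27000 J.
Net over both steps: W = 32400 J, Q = 27000 J, ΔU = -5360 J.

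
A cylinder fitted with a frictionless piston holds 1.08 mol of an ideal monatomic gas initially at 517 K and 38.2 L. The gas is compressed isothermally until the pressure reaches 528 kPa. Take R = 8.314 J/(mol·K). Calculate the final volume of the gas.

P₁ = nRT₁/V₁ = 1.08×8.314×517/38.2 = 122 kPa.
Isothermal: T stays 517 K; PV = const ⇒ V₂ = 8.79 L, P₂ = 528 kPa.

8.79 L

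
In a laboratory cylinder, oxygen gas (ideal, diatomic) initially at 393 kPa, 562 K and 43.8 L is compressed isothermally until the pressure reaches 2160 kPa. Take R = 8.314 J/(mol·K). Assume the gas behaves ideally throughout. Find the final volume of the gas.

Isothermal: T stays 562 K; PV = const ⇒ V₂ = 7.97 L, P₂ = 2160 kPa.

7.97 L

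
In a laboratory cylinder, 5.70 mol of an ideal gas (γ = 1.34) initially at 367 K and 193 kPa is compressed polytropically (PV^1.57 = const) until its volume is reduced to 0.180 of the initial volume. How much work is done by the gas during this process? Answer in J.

V₁ = nRT₁/P₁ = 5.70×8.314×367/193 = 90.1 L.
Polytropic n=1.57: T₂ = T₁(V₁/V₂)^(n−1) = 367×(5.56)^0.57 = 975 K; P₂ = P₁(V₁/V₂)^n = 2850 kPa.
W = (P₁V₁−P₂V₂)/(n−1) = (193×90.1−2850×16.2)/0.57 = -50600 J.

-50600 J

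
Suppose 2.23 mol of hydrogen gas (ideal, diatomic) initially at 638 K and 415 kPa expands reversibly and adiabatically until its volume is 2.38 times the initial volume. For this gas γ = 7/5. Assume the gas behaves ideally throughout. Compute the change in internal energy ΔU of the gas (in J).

-8670 J

V₁ = nRT₁/P₁ = 2.23×8.314×638/415 = 28.5 L.
Adiabatic: TV^(γ−1) = const ⇒ T₂ = 638×(0.420)^0.400 = 451 K; PV^γ = const ⇒ P₂ = 123 kPa.
For an ideal gas ΔU = nCvΔT with Cv = (5/2)R = 20.8 J/(mol·K).
ΔU = 2.23×20.8×(451−638) = -8670 J.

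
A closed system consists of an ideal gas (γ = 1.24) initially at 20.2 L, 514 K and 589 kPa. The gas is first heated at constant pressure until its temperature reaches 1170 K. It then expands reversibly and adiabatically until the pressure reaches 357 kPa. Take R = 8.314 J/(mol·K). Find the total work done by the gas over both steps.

25600 J

n = P₁V₁/(RT₁) = 589×20.2/(8.314×514) = 2.78 mol.
Step 1 — Isobaric: P stays 589 kPa; V/T = const ⇒ T₂ = 1170 K, V₂ = 46.0 L.
W = PΔV = 589×(46.0−20.2) kPa·L = 15200 J.
ΔU = nCvΔT = 2.78×34.6×(1170−514) = 63300 J.
Q = ΔU + W = nCpΔT = 78500 J.
State after step 1: P = 589 kPa, V = 46.0 L, T = 1170 K.
Step 2 — Adiabatic: T₂/T₁ = (P₂/P₁)^((γ−1)/γ) ⇒ T₂ = 1170×(0.606)^0.194 = 1060 K; V₂ = 68.9 L.
ΔU = nCvΔT = 2.78×34.6×(1060−1170) = -10400 J.
Q = 0 for an adiabatic process, so W = −ΔU = 10400 J.
Net over both steps: W = 25600 J, Q = 78500 J, ΔU = 52800 J.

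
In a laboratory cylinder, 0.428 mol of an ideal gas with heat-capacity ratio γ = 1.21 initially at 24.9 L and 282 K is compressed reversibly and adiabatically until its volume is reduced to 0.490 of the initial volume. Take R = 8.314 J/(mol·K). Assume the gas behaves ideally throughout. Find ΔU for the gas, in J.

772 J

P₁ = nRT₁/V₁ = 0.428×8.314×282/24.9 = 40.3 kPa.
Adiabatic: TV^(γ−1) = const ⇒ T₂ = 282×(2.04)^0.210 = 328 K; PV^γ = const ⇒ P₂ = 95.5 kPa.
For an ideal gas ΔU = nCvΔT with Cv = R/(γ−1) = 39.6 J/(mol·K).
ΔU = 0.428×39.6×(328−282) = 772 J.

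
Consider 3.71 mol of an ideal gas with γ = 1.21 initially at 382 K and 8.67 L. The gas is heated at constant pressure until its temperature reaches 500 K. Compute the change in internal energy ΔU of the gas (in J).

17300 J

P₁ = nRT₁/V₁ = 3.71×8.314×382/8.67 = 1360 kPa.
Isobaric: P stays 1360 kPa; V/T = const ⇒ T₂ = 500 K, V₂ = 11.3 L.
For an ideal gas ΔU = nCvΔT with Cv = R/(γ−1) = 39.6 J/(mol·K).
ΔU = 3.71×39.6×(500−382) = 17300 J.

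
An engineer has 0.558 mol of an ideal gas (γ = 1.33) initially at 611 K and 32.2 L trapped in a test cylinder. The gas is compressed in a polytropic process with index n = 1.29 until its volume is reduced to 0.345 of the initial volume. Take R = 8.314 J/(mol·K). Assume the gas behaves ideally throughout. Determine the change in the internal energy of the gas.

3110 J

P₁ = nRT₁/V₁ = 0.558×8.314×611/32.2 = 88.0 kPa.
Polytropic n=1.29: T₂ = T₁(V₁/V₂)^(n−1) = 611×(2.90)^0.29 = 832 K; P₂ = P₁(V₁/V₂)^n = 347 kPa.
For an ideal gas ΔU = nCvΔT with Cv = R/(γ−1) = 25.2 J/(mol·K).
ΔU = 0.558×25.2×(832−611) = 3110 J.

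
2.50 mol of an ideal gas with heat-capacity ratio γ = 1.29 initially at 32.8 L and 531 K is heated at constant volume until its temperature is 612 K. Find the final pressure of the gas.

388 kPa

P₁ = nRT₁/V₁ = 2.50×8.314×531/32.8 = 336 kPa.
Isochoric: V stays 32.8 L; P/T = const ⇒ T₂ = 612 K, P₂ = 388 kPa.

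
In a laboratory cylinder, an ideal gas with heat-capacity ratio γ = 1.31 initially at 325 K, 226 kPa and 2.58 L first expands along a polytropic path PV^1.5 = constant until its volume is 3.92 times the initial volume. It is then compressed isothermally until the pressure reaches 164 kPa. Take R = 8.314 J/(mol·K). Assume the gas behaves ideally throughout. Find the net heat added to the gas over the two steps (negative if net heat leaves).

-863 J

n = P₁V₁/(RT₁) = 226×2.58/(8.314×325) = 0.216 mol.
Step 1 — Polytropic n=1.5: T₂ = T₁(V₁/V₂)^(n−1) = 325×(0.255)^0.50 = 164 K; P₂ = P₁(V₁/V₂)^n = 29.1 kPa.
W = (P₁V₁−P₂V₂)/(n−1) = (226×2.58−29.1×10.1)/0.50 = 577 J.
ΔU = nCvΔT = 0.216×26.8×(164−325) = -931 J.
Q = ΔU + W = -354 J.
State after step 1: P = 29.1 kPa, V = 10.1 L, T = 164 K.
Step 2 — Isothermal: T stays 164 K; PV = const ⇒ V₂ = 1.80 L, P₂ = 164 kPa.
ΔU = 0 (ideal gas, T constant).
W = nRT ln(V₂/V₁) = 0.216×8.314×164×ln(0.178) = -509 J.
Q = ΔU + W = -509 J.
Net over both steps: W = 68.1 J, Q = -863 J, ΔU = -931 J.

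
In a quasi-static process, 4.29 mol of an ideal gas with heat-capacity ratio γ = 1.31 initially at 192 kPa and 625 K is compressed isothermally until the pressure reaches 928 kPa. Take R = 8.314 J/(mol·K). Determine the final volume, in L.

V₁ = nRT₁/P₁ = 4.29×8.314×625/192 = 116 L.
Isothermal: T stays 625 K; PV = const ⇒ V₂ = 24.0 L, P₂ = 928 kPa.

24.0 L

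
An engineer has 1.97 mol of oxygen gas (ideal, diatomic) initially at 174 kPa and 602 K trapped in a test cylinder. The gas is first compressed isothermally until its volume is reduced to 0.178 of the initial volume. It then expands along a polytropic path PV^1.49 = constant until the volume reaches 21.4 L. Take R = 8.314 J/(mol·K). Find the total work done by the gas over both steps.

-10800 J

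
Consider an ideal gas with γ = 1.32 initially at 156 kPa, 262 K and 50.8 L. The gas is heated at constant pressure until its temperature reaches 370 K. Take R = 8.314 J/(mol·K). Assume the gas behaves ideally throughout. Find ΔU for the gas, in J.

n = P₁V₁/(RT₁) = 156×50.8/(8.314×262) = 3.64 mol.
Isobaric: P stays 156 kPa; V/T = const ⇒ T₂ = 370 K, V₂ = 71.7 L.
For an ideal gas ΔU = nCvΔT with Cv = R/(γ−1) = 26.0 J/(mol·K).
ΔU = 3.64×26.0×(370−262) = 10200 J.

10200 J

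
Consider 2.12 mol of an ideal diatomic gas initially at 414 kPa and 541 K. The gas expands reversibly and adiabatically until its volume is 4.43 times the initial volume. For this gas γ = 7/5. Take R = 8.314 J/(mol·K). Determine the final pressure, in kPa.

51.5 kPa

V₁ = nRT₁/P₁ = 2.12×8.314×541/414 = 23.0 L.
Adiabatic: TV^(γ−1) = const ⇒ T₂ = 541×(0.226)^0.400 = 298 K; PV^γ = const ⇒ P₂ = 51.5 kPa.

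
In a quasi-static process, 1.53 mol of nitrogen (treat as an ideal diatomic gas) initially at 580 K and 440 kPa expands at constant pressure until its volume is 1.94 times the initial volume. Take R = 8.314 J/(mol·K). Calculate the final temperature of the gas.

1130 K

V₁ = nRT₁/P₁ = 1.53×8.314×580/440 = 16.8 L.
Isobaric: P stays 440 kPa; V/T = const ⇒ T₂ = 1130 K, V₂ = 32.5 L.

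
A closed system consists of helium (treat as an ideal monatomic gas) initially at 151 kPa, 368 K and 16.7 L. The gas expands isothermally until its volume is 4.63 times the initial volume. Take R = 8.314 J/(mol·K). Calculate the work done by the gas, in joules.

n = P₁V₁/(RT₁) = 151×16.7/(8.314×368) = 0.824 mol.
Isothermal: T stays 368 K; PV = const ⇒ V₂ = 77.3 L, P₂ = 32.6 kPa.
W = nRT ln(V₂/V₁) = 0.824×8.314×368×ln(4.63) = 3860 J.

3860 J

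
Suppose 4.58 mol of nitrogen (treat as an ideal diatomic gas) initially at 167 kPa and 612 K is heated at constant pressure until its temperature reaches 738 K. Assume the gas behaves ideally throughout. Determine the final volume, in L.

V₁ = nRT₁/P₁ = 4.58×8.314×612/167 = 140 L.
Isobaric: P stays 167 kPa; V/T = const ⇒ T₂ = 738 K, V₂ = 168 L.

168 L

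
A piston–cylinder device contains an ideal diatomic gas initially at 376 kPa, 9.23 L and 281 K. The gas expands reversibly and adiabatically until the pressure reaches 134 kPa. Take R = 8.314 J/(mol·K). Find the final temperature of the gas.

Adiabatic: T₂/T₁ = (P₂/P₁)^((γ−1)/γ) ⇒ T₂ = 281×(0.356)^0.286 = 209 K; V₂ = 19.3 L.

209 K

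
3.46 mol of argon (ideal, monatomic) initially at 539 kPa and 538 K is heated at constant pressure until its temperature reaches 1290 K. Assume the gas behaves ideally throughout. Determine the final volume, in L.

V₁ = nRT₁/P₁ = 3.46×8.314×538/539 = 28.7 L.
Isobaric: P stays 539 kPa; V/T = const ⇒ T₂ = 1290 K, V₂ = 68.8 L.

68.8 L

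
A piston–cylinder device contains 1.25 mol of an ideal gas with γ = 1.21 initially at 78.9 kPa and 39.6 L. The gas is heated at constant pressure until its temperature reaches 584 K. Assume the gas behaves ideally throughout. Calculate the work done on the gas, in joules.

T₁ = P₁V₁/(nR) = 78.9×39.6/(1.25×8.314) = 301 K.
Isobaric: P stays 78.9 kPa; V/T = const ⇒ T₂ = 584 K, V₂ = 76.9 L.
W = PΔV = 78.9×(76.9−39.6) kPa·L = 2940 J.
Work done on the gas = −W_by = -2940 J.

-2940 J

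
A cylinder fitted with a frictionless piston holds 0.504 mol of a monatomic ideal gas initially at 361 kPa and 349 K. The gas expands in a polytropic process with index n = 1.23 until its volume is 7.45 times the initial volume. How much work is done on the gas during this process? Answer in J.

-2350 J

V₁ = nRT₁/P₁ = 0.504×8.314×349/361 = 4.05 L.
Polytropic n=1.23: T₂ = T₁(V₁/V₂)^(n−1) = 349×(0.134)^0.23 = 220 K; P₂ = P₁(V₁/V₂)^n = 30.5 kPa.
W = (P₁V₁−P₂V₂)/(n−1) = (361×4.05−30.5×30.2)/0.23 = 2350 J.
Work done on the gas = −W_by = -2350 J.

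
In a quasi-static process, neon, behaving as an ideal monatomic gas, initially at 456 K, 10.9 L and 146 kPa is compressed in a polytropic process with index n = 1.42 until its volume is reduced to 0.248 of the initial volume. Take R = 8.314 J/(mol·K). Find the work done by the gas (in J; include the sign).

n = P₁V₁/(RT₁) = 146×10.9/(8.314×456) = 0.420 mol.
Polytropic n=1.42: T₂ = T₁(V₁/V₂)^(n−1) = 456×(4.03)^0.42 = 819 K; P₂ = P₁(V₁/V₂)^n = 1060 kPa.
W = (P₁V₁−P₂V₂)/(n−1) = (146×10.9−1060×2.70)/0.42 = -3020 J.

-3020 J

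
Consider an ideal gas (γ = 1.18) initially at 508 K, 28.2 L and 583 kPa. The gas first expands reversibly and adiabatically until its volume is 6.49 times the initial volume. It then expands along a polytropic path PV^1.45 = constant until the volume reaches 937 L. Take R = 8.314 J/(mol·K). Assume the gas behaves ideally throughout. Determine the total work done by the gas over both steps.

39700 J

n = P₁V₁/(RT₁) = 583×28.2/(8.314×508) = 3.89 mol.
Step 1 — Adiabatic: TV^(γ−1) = const ⇒ T₂ = 508×(0.154)^0.180 = 363 K; PV^γ = const ⇒ P₂ = 64.2 kPa.
ΔU = nCvΔT = 3.89×46.2×(363−508) = -26100 J.
Q = 0 for an adiabatic process, so W = −ΔU = 26100 J.
State after step 1: P = 64.2 kPa, V = 183 L, T = 363 K.
Step 2 — Polytropic n=1.45: T₂ = T₁(V₁/V₂)^(n−1) = 363×(0.195)^0.45 = 174 K; P₂ = P₁(V₁/V₂)^n = 6.01 kPa.
W = (P₁V₁−P₂V₂)/(n−1) = (64.2×183−6.01×937)/0.45 = 13600 J.
ΔU = nCvΔT = 3.89×46.2×(174−363) = -33900 J.
Q = ΔU + W = -20400 J.
Net over both steps: W = 39700 J, Q = -20400 J, ΔU = -60100 J.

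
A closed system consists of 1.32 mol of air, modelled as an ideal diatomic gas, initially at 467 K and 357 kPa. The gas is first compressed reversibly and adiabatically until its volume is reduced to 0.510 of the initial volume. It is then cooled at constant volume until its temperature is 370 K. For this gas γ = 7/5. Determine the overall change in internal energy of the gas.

-2660 J

V₁ = nRT₁/P₁ = 1.32×8.314×467/357 = 14.4 L.
Step 1 — Adiabatic: TV^(γ−1) = const ⇒ T₂ = 467×(1.96)^0.400 = 611 K; PV^γ = const ⇒ P₂ = 916 kPa.
ΔU = nCvΔT = 1.32×20.8×(611−467) = 3960 J.
Q = 0 for an adiabatic process, so W = −ΔU = -3960 J.
State after step 1: P = 916 kPa, V = 7.32 L, T = 611 K.
Step 2 — Isochoric: V stays 7.32 L; P/T = const ⇒ T₂ = 370 K, P₂ = 555 kPa.
W = 0 (no volume change).
ΔU = nCvΔT = 1.32×20.8×(370−611) = -6620 J.
Q = ΔU = -6620 J.
Net over both steps: W = -3960 J, Q = -6620 J, ΔU = -2660 J.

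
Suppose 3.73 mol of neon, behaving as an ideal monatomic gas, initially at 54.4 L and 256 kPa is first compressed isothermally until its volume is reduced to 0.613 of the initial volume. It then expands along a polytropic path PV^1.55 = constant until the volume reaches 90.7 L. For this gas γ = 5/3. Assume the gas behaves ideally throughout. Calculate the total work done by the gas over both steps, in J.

3900 J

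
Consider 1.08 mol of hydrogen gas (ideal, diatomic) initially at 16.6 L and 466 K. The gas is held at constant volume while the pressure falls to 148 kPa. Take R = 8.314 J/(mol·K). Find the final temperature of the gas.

P₁ = nRT₁/V₁ = 1.08×8.314×466/16.6 = 252 kPa.
Isochoric: V stays 16.6 L; P/T = const ⇒ T₂ = 274 K, P₂ = 148 kPa.

274 K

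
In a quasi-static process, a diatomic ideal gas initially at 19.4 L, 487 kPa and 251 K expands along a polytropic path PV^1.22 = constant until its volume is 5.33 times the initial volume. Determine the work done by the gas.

n = P₁V₁/(RT₁) = 487×19.4/(8.314×251) = 4.53 mol.
Polytropic n=1.22: T₂ = T₁(V₁/V₂)^(n−1) = 251×(0.188)^0.22 = 174 K; P₂ = P₁(V₁/V₂)^n = 63.2 kPa.
W = (P₁V₁−P₂V₂)/(n−1) = (487×19.4−63.2×103)/0.22 = 13200 J.

13200 J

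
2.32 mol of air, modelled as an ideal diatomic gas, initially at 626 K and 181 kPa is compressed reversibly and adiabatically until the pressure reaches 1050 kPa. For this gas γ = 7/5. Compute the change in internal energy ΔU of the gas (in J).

19700 J

V₁ = nRT₁/P₁ = 2.32×8.314×626/181 = 66.7 L.
Adiabatic: T₂/T₁ = (P₂/P₁)^((γ−1)/γ) ⇒ T₂ = 626×(5.80)^0.286 = 1030 K; V₂ = 19.0 L.
For an ideal gas ΔU = nCvΔT with Cv = (5/2)R = 20.8 J/(mol·K).
ΔU = 2.32×20.8×(1030−626) = 19700 J.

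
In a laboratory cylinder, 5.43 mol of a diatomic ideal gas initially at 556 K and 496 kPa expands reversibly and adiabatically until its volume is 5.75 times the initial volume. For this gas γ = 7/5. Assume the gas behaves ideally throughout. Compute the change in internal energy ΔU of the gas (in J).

V₁ = nRT₁/P₁ = 5.43×8.314×556/496 = 50.6 L.
Adiabatic: TV^(γ−1) = const ⇒ T₂ = 556×(0.174)^0.400 = 276 K; PV^γ = const ⇒ P₂ = 42.8 kPa.
For an ideal gas ΔU = nCvΔT with Cv = (5/2)R = 20.8 J/(mol·K).
ΔU = 5.43×20.8×(276−556) = -31600 J.

-31600 J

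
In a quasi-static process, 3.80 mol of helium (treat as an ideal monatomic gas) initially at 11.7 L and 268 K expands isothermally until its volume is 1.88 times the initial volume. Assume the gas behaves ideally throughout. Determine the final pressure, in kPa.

385 kPa

P₁ = nRT₁/V₁ = 3.80×8.314×268/11.7 = 724 kPa.
Isothermal: T stays 268 K; PV = const ⇒ V₂ = 22.0 L, P₂ = 385 kPa.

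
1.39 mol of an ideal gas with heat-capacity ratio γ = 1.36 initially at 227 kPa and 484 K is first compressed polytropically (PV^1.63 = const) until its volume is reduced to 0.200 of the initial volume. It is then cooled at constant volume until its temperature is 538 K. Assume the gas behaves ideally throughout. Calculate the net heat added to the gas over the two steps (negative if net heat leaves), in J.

-13900 J

V₁ = nRT₁/P₁ = 1.39×8.314×484/227 = 24.6 L.
Step 1 — Polytropic n=1.63: T₂ = T₁(V₁/V₂)^(n−1) = 484×(5.00)^0.63 = 1330 K; P₂ = P₁(V₁/V₂)^n = 3130 kPa.
W = (P₁V₁−P₂V₂)/(n−1) = (227×24.6−3130×4.93)/0.63 = -15600 J.
ΔU = nCvΔT = 1.39×23.1×(1330−484) = 27300 J.
Q = ΔU + W = 11700 J.
State after step 1: P = 3130 kPa, V = 4.93 L, T = 1330 K.
Step 2 — Isochoric: V stays 4.93 L; P/T = const ⇒ T₂ = 538 K, P₂ = 1260 kPa.
W = 0 (no volume change).
ΔU = nCvΔT = 1.39×23.1×(538−1330) = -25600 J.
Q = ΔU = -25600 J.
Net over both steps: W = -15600 J, Q = -13900 J, ΔU = 1730 J.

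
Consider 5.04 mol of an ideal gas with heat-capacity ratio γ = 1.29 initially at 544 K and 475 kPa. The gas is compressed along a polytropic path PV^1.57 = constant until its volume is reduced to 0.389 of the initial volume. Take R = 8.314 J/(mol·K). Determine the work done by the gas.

V₁ = nRT₁/P₁ = 5.04×8.314×544/475 = 48.0 L.
Polytropic n=1.57: T₂ = T₁(V₁/V₂)^(n−1) = 544×(2.57)^0.57 = 932 K; P₂ = P₁(V₁/V₂)^n = 2090 kPa.
W = (P₁V₁−P₂V₂)/(n−1) = (475×48.0−2090×18.7)/0.57 = -28500 J.

-28500 J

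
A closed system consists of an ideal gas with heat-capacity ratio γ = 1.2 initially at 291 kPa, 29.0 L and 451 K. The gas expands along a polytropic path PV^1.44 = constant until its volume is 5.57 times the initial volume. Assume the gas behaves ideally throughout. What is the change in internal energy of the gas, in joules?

-22400 J

n = P₁V₁/(RT₁) = 291×29.0/(8.314×451) = 2.25 mol.
Polytropic n=1.44: T₂ = T₁(V₁/V₂)^(n−1) = 451×(0.180)^0.44 = 212 K; P₂ = P₁(V₁/V₂)^n = 24.5 kPa.
For an ideal gas ΔU = nCvΔT with Cv = R/(γ−1) = 41.6 J/(mol·K).
ΔU = 2.25×41.6×(212−451) = -22400 J.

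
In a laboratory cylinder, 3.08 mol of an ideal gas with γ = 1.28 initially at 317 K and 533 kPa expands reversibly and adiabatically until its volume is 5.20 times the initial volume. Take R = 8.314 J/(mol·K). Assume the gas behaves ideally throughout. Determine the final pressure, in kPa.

64.6 kPa

V₁ = nRT₁/P₁ = 3.08×8.314×317/533 = 15.2 L.
Adiabatic: TV^(γ−1) = const ⇒ T₂ = 317×(0.192)^0.280 = 200 K; PV^γ = const ⇒ P₂ = 64.6 kPa.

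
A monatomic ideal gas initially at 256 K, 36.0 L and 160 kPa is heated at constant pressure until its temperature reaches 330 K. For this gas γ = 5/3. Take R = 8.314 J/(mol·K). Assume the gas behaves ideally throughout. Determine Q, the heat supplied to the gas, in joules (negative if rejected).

n = P₁V₁/(RT₁) = 160×36.0/(8.314×256) = 2.71 mol.
Isobaric: P stays 160 kPa; V/T = const ⇒ T₂ = 330 K, V₂ = 46.4 L.
W = PΔV = 160×(46.4−36.0) kPa·L = 1660 J.
ΔU = nCvΔT = 2.71×12.5×(330−256) = 2500 J.
Q = ΔU + W = nCpΔT = 4160 J.

4160 J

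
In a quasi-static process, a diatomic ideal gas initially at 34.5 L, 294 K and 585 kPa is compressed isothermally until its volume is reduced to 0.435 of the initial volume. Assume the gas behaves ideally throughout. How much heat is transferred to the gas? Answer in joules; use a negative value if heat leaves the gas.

-16800 J

n = P₁V₁/(RT₁) = 585×34.5/(8.314×294) = 8.26 mol.
Isothermal: T stays 294 K; PV = const ⇒ V₂ = 15.0 L, P₂ = 1340 kPa.
ΔU = 0 (ideal gas, T constant).
W = nRT ln(V₂/V₁) = 8.26×8.314×294×ln(0.435) = -16800 J.
Q = ΔU + W = -16800 J.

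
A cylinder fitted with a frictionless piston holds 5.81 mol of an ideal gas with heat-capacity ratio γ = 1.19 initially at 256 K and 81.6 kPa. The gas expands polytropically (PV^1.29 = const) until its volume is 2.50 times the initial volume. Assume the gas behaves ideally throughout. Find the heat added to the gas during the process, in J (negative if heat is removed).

V₁ = nRT₁/P₁ = 5.81×8.314×256/81.6 = 152 L.
Polytropic n=1.29: T₂ = T₁(V₁/V₂)^(n−1) = 256×(0.400)^0.29 = 196 K; P₂ = P₁(V₁/V₂)^n = 25.0 kPa.
W = (P₁V₁−P₂V₂)/(n−1) = (81.6×152−25.0×379)/0.29 = 9950 J.
ΔU = nCvΔT = 5.81×43.8×(196−256) = -15200 J.
Q = ΔU + W = -5240 J.

-5240 J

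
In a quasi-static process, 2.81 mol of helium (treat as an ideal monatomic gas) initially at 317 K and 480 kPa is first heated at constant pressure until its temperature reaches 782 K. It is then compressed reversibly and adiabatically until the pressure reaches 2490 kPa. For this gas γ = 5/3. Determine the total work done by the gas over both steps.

-14700 J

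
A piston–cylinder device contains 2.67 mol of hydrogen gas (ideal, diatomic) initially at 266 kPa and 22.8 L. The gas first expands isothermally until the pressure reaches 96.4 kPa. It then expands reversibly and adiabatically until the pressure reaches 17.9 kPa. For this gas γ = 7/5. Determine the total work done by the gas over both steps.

T₁ = P₁V₁/(nR) = 266×22.8/(2.67×8.314) = 273 K.
Step 1 — Isothermal: T stays 273 K; PV = const ⇒ V₂ = 62.9 L, P₂ = 96.4 kPa.
ΔU = 0 (ideal gas, T constant).
W = nRT ln(V₂/V₁) = 2.67×8.314×273×ln(2.76) = 6160 J.
Q = ΔU + W = 6160 J.
State after step 1: P = 96.4 kPa, V = 62.9 L, T = 273 K.
Step 2 — Adiabatic: T₂/T₁ = (P₂/P₁)^((γ−1)/γ) ⇒ T₂ = 273×(0.186)^0.286 = 169 K; V₂ = 209 L.
ΔU = nCvΔT = 2.67×20.8×(169−273) = -5790 J.
Q = 0 for an adiabatic process, so W = −ΔU = 5790 J.
Net over both steps: W = 11900 J, Q = 6160 J, ΔU = -5790 J.

11900 J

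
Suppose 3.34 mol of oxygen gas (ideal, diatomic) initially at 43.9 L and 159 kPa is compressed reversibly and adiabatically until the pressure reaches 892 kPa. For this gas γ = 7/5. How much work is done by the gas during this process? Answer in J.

T₁ = P₁V₁/(nR) = 159×43.9/(3.34×8.314) = 251 K.
Adiabatic: T₂/T₁ = (P₂/P₁)^((γ−1)/γ) ⇒ T₂ = 251×(5.61)^0.286 = 411 K; V₂ = 12.8 L.
ΔU = nCvΔT = 3.34×20.8×(411−251) = 11100 J.
Q = 0 for an adiabatic process, so W = −ΔU = -11100 J.

-11100 J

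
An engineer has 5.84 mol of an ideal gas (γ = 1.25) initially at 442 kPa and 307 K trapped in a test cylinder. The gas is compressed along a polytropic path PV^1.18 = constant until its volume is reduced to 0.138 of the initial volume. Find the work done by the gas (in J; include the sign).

V₁ = nRT₁/P₁ = 5.84×8.314×307/442 = 33.7 L.
Polytropic n=1.18: T₂ = T₁(V₁/V₂)^(n−1) = 307×(7.25)^0.18 = 438 K; P₂ = P₁(V₁/V₂)^n = 4570 kPa.
W = (P₁V₁−P₂V₂)/(n−1) = (442×33.7−4570×4.65)/0.18 = -35500 J.

-35500 J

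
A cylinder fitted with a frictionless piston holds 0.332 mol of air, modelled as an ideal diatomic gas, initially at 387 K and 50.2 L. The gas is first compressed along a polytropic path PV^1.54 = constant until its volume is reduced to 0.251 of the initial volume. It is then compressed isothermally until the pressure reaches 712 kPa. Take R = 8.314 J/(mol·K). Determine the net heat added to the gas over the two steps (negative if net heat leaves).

-2350 J

P₁ = nRT₁/V₁ = 0.332×8.314×387/50.2 = 21.3 kPa.
Step 1 — Polytropic n=1.54: T₂ = T₁(V₁/V₂)^(n−1) = 387×(3.98)^0.54 = 816 K; P₂ = P₁(V₁/V₂)^n = 179 kPa.
W = (P₁V₁−P₂V₂)/(n−1) = (21.3×50.2−179×12.6)/0.54 = -2190 J.
ΔU = nCvΔT = 0.332×20.8×(816−387) = 2960 J.
Q = ΔU + W = 768 J.
State after step 1: P = 179 kPa, V = 12.6 L, T = 816 K.
Step 2 — Isothermal: T stays 816 K; PV = const ⇒ V₂ = 3.16 L, P₂ = 712 kPa.
ΔU = 0 (ideal gas, T constant).
W = nRT ln(V₂/V₁) = 0.332×8.314×816×ln(0.251) = -3110 J.
Q = ΔU + W = -3110 J.
Net over both steps: W = -5310 J, Q = -2350 J, ΔU = 2960 J.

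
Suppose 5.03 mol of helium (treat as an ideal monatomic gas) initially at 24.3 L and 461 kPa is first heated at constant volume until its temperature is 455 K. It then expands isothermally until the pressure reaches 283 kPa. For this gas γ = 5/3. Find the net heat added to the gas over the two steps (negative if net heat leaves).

31100 J

T₁ = P₁V₁/(nR) = 461×24.3/(5.03×8.314) = 268 K.
Step 1 — Isochoric: V stays 24.3 L; P/T = const ⇒ T₂ = 455 K, P₂ = 783 kPa.
W = 0 (no volume change).
ΔU = nCvΔT = 5.03×12.5×(455−268) = 11700 J.
Q = ΔU = 11700 J.
State after step 1: P = 783 kPa, V = 24.3 L, T = 455 K.
Step 2 — Isothermal: T stays 455 K; PV = const ⇒ V₂ = 67.2 L, P₂ = 283 kPa.
ΔU = 0 (ideal gas, T constant).
W = nRT ln(V₂/V₁) = 5.03×8.314×455×ln(2.77) = 19400 J.
Q = ΔU + W = 19400 J.
Net over both steps: W = 19400 J, Q = 31100 J, ΔU = 11700 J.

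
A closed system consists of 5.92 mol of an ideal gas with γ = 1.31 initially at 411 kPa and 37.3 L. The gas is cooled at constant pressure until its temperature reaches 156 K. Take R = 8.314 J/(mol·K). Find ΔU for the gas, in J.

T₁ = P₁V₁/(nR) = 411×37.3/(5.92×8.314) = 311 K.
Isobaric: P stays 411 kPa; V/T = const ⇒ T₂ = 156 K, V₂ = 18.7 L.
For an ideal gas ΔU = nCvΔT with Cv = R/(γ−1) = 26.8 J/(mol·K).
ΔU = 5.92×26.8×(156−311) = -24700 J.

-24700 J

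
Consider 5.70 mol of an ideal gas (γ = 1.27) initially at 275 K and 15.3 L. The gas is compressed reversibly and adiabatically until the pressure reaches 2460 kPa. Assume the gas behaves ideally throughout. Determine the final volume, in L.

6.64 L

P₁ = nRT₁/V₁ = 5.70×8.314×275/15.3 = 852 kPa.
Adiabatic: T₂/T₁ = (P₂/P₁)^((γ−1)/γ) ⇒ T₂ = 275×(2.89)^0.213 = 345 K; V₂ = 6.64 L.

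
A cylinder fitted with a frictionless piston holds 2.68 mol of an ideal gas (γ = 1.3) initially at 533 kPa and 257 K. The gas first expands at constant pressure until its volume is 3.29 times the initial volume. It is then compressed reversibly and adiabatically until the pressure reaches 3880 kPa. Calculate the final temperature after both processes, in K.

1340 K

V₁ = nRT₁/P₁ = 2.68×8.314×257/533 = 10.7 L.
Step 1 — Isobaric: P stays 533 kPa; V/T = const ⇒ T₂ = 846 K, V₂ = 35.3 L.
W = PΔV = 533×(35.3−10.7) kPa·L = 13100 J.
ΔU = nCvΔT = 2.68×27.7×(846−257) = 43700 J.
Q = ΔU + W = nCpΔT = 56800 J.
State after step 1: P = 533 kPa, V = 35.3 L, T = 846 K.
Step 2 — Adiabatic: T₂/T₁ = (P₂/P₁)^((γ−1)/γ) ⇒ T₂ = 846×(7.28)^0.231 = 1340 K; V₂ = 7.68 L.
ΔU = nCvΔT = 2.68×27.7×(1340−846) = 36500 J.
Q = 0 for an adiabatic process, so W = −ΔU = -36500 J.
Net over both steps: W = -23400 J, Q = 56800 J, ΔU = 80200 J.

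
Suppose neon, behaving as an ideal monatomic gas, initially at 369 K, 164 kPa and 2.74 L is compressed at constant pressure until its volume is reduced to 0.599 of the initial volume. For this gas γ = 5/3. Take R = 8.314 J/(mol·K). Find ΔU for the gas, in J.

-270 J

n = P₁V₁/(RT₁) = 164×2.74/(8.314×369) = 0.146 mol.
Isobaric: P stays 164 kPa; V/T = const ⇒ T₂ = 221 K, V₂ = 1.64 L.
For an ideal gas ΔU = nCvΔT with Cv = (3/2)R = 12.5 J/(mol·K).
ΔU = 0.146×12.5×(221−369) = -270 J.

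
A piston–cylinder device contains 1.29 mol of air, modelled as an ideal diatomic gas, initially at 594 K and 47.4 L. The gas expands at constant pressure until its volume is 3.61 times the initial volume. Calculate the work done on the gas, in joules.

P₁ = nRT₁/V₁ = 1.29×8.314×594/47.4 = 134 kPa.
Isobaric: P stays 134 kPa; V/T = const ⇒ T₂ = 2140 K, V₂ = 171 L.
W = PΔV = 134×(171−47.4) kPa·L = 16600 J.
Work done on the gas = −W_by = -16600 J.

-16600 J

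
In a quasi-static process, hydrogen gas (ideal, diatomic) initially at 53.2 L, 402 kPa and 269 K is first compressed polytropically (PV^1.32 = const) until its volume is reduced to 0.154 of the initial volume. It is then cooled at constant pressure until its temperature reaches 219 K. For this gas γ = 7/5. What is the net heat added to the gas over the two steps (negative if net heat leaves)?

-86200 J

n = P₁V₁/(RT₁) = 402×53.2/(8.314×269) = 9.56 mol.
Step 1 — Polytropic n=1.32: T₂ = T₁(V₁/V₂)^(n−1) = 269×(6.49)^0.32 = 489 K; P₂ = P₁(V₁/V₂)^n = 4750 kPa.
W = (P₁V₁−P₂V₂)/(n−1) = (402×53.2−4750×8.19)/0.32 = -54800 J.
ΔU = nCvΔT = 9.56×20.8×(489−269) = 43800 J.
Q = ΔU + W = -11000 J.
State after step 1: P = 4750 kPa, V = 8.19 L, T = 489 K.
Step 2 — Isobaric: P stays 4750 kPa; V/T = const ⇒ T₂ = 219 K, V₂ = 3.67 L.
W = PΔV = 4750×(3.67−8.19) kPa·L = -21500 J.
ΔU = nCvΔT = 9.56×20.8×(219−489) = -53800 J.
Q = ΔU + W = nCpΔT = -75300 J.
Net over both steps: W = -76300 J, Q = -86200 J, ΔU = -9940 J.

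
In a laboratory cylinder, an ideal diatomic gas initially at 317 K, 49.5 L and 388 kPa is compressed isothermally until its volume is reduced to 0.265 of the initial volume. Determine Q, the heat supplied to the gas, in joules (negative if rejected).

-25500 J

n = P₁V₁/(RT₁) = 388×49.5/(8.314×317) = 7.29 mol.
Isothermal: T stays 317 K; PV = const ⇒ V₂ = 13.1 L, P₂ = 1460 kPa.
ΔU = 0 (ideal gas, T constant).
W = nRT ln(V₂/V₁) = 7.29×8.314×317×ln(0.265) = -25500 J.
Q = ΔU + W = -25500 J.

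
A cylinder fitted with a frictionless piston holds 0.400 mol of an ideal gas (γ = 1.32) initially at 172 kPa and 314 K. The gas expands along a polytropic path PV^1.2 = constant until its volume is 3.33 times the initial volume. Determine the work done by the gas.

V₁ = nRT₁/P₁ = 0.400×8.314×314/172 = 6.07 L.
Polytropic n=1.2: T₂ = T₁(V₁/V₂)^(n−1) = 314×(0.300)^0.20 = 247 K; P₂ = P₁(V₁/V₂)^n = 40.6 kPa.
W = (P₁V₁−P₂V₂)/(n−1) = (172×6.07−40.6×20.2)/0.20 = 1120 J.

1120 J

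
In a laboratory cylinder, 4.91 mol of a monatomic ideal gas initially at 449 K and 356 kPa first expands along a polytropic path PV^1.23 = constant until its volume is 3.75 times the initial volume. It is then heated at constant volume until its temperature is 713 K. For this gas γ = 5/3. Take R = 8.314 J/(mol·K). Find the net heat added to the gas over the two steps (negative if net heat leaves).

37100 J

V₁ = nRT₁/P₁ = 4.91×8.314×449/356 = 51.5 L.
Step 1 — Polytropic n=1.23: T₂ = T₁(V₁/V₂)^(n−1) = 449×(0.267)^0.23 = 331 K; P₂ = P₁(V₁/V₂)^n = 70.0 kPa.
W = (P₁V₁−P₂V₂)/(n−1) = (356×51.5−70.0×193)/0.23 = 20900 J.
ΔU = nCvΔT = 4.91×12.5×(331−449) = -7210 J.
Q = ΔU + W = 13700 J.
State after step 1: P = 70.0 kPa, V = 193 L, T = 331 K.
Step 2 — Isochoric: V stays 193 L; P/T = const ⇒ T₂ = 713 K, P₂ = 151 kPa.
W = 0 (no volume change).
ΔU = nCvΔT = 4.91×12.5×(713−331) = 23400 J.
Q = ΔU = 23400 J.
Net over both steps: W = 20900 J, Q = 37100 J, ΔU = 16200 J.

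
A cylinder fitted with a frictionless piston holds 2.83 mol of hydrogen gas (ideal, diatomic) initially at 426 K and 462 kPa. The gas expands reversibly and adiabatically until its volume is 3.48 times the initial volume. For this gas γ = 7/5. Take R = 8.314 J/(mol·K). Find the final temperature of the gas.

259 K

V₁ = nRT₁/P₁ = 2.83×8.314×426/462 = 21.7 L.
Adiabatic: TV^(γ−1) = const ⇒ T₂ = 426×(0.287)^0.400 = 259 K; PV^γ = const ⇒ P₂ = 80.6 kPa.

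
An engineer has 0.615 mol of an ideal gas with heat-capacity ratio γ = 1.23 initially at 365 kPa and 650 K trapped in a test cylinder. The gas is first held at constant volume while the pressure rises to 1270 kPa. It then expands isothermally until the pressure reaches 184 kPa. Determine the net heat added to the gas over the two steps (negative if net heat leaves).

58200 J

V₁ = nRT₁/P₁ = 0.615×8.314×650/365 = 9.11 L.
Step 1 — Isochoric: V stays 9.11 L; P/T = const ⇒ T₂ = 2260 K, P₂ = 1270 kPa.
W = 0 (no volume change).
ΔU = nCvΔT = 0.615×36.1×(2260−650) = 35800 J.
Q = ΔU = 35800 J.
State after step 1: P = 1270 kPa, V = 9.11 L, T = 2260 K.
Step 2 — Isothermal: T stays 2260 K; PV = const ⇒ V₂ = 62.8 L, P₂ = 184 kPa.
ΔU = 0 (ideal gas, T constant).
W = nRT ln(V₂/V₁) = 0.615×8.314×2260×ln(6.90) = 22300 J.
Q = ΔU + W = 22300 J.
Net over both steps: W = 22300 J, Q = 58200 J, ΔU = 35800 J.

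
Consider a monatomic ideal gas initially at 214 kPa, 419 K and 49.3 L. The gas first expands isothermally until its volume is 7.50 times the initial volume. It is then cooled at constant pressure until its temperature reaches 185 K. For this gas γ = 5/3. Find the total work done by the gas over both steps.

15400 J

n = P₁V₁/(RT₁) = 214×49.3/(8.314×419) = 3.03 mol.
Step 1 — Isothermal: T stays 419 K; PV = const ⇒ V₂ = 370 L, P₂ = 28.5 kPa.
ΔU = 0 (ideal gas, T constant).
W = nRT ln(V₂/V₁) = 3.03×8.314×419×ln(7.50) = 21300 J.
Q = ΔU + W = 21300 J.
State after step 1: P = 28.5 kPa, V = 370 L, T = 419 K.
Step 2 — Isobaric: P stays 28.5 kPa; V/T = const ⇒ T₂ = 185 K, V₂ = 163 L.
W = PΔV = 28.5×(163−370) kPa·L = -5890 J.
ΔU = nCvΔT = 3.03×12.5×(185−419) = -8840 J.
Q = ΔU + W = nCpΔT = -14700 J.
Net over both steps: W = 15400 J, Q = 6530 J, ΔU = -8840 J.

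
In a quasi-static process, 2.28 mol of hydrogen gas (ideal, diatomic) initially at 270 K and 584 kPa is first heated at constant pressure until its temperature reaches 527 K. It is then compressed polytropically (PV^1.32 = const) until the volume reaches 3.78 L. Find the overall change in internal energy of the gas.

27700 J

V₁ = nRT₁/P₁ = 2.28×8.314×270/584 = 8.76 L.
Step 1 — Isobaric: P stays 584 kPa; V/T = const ⇒ T₂ = 527 K, V₂ = 17.1 L.
W = PΔV = 584×(17.1−8.76) kPa·L = 4870 J.
ΔU = nCvΔT = 2.28×20.8×(527−270) = 12200 J.
Q = ΔU + W = nCpΔT = 17100 J.
State after step 1: P = 584 kPa, V = 17.1 L, T = 527 K.
Step 2 — Polytropic n=1.32: T₂ = T₁(V₁/V₂)^(n−1) = 527×(4.53)^0.32 = 854 K; P₂ = P₁(V₁/V₂)^n = 4280 kPa.
W = (P₁V₁−P₂V₂)/(n−1) = (584×17.1−4280×3.78)/0.32 = -19400 J.
ΔU = nCvΔT = 2.28×20.8×(854−527) = 15500 J.
Q = ΔU + W = -3880 J.
Net over both steps: W = -14500 J, Q = 13200 J, ΔU = 27700 J.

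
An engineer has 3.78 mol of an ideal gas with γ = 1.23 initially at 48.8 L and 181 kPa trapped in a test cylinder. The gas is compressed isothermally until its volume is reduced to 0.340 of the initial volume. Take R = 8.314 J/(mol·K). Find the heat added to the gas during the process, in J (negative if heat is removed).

-9530 J

T₁ = P₁V₁/(nR) = 181×48.8/(3.78×8.314) = 281 K.
Isothermal: T stays 281 K; PV = const ⇒ V₂ = 16.6 L, P₂ = 532 kPa.
ΔU = 0 (ideal gas, T constant).
W = nRT ln(V₂/V₁) = 3.78×8.314×281×ln(0.340) = -9530 J.
Q = ΔU + W = -9530 J.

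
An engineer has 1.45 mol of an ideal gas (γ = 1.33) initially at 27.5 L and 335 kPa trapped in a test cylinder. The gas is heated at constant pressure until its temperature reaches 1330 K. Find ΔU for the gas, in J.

20700 J

T₁ = P₁V₁/(nR) = 335×27.5/(1.45×8.314) = 764 K.
Isobaric: P stays 335 kPa; V/T = const ⇒ T₂ = 1330 K, V₂ = 47.9 L.
For an ideal gas ΔU = nCvΔT with Cv = R/(γ−1) = 25.2 J/(mol·K).
ΔU = 1.45×25.2×(1330−764) = 20700 J.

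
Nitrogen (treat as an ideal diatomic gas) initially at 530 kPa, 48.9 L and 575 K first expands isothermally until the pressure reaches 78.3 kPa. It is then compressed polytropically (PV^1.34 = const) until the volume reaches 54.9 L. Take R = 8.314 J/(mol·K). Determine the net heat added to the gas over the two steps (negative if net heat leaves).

39900 J

n = P₁V₁/(RT₁) = 530×48.9/(8.314×575) = 5.42 mol.
Step 1 — Isothermal: T stays 575 K; PV = const ⇒ V₂ = 331 L, P₂ = 78.3 kPa.
ΔU = 0 (ideal gas, T constant).
W = nRT ln(V₂/V₁) = 5.42×8.314×575×ln(6.77) = 49600 J.
Q = ΔU + W = 49600 J.
State after step 1: P = 78.3 kPa, V = 331 L, T = 575 K.
Step 2 — Polytropic n=1.34: T₂ = T₁(V₁/V₂)^(n−1) = 575×(6.03)^0.34 = 1060 K; P₂ = P₁(V₁/V₂)^n = 870 kPa.
W = (P₁V₁−P₂V₂)/(n−1) = (78.3×331−870×54.9)/0.34 = -64200 J.
ΔU = nCvΔT = 5.42×20.8×(1060−575) = 54600 J.
Q = ΔU + W = -9630 J.
Net over both steps: W = -14600 J, Q = 39900 J, ΔU = 54600 J.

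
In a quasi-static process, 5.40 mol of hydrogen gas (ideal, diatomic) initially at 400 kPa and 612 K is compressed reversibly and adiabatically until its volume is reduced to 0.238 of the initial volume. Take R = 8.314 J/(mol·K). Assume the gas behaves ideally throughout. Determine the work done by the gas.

-53300 J

V₁ = nRT₁/P₁ = 5.40×8.314×612/400 = 68.7 L.
Adiabatic: TV^(γ−1) = const ⇒ T₂ = 612×(4.20)^0.400 = 1090 K; PV^γ = const ⇒ P₂ = 2980 kPa.
ΔU = nCvΔT = 5.40×20.8×(1090−612) = 53300 J.
Q = 0 for an adiabatic process, so W = −ΔU = -53300 J.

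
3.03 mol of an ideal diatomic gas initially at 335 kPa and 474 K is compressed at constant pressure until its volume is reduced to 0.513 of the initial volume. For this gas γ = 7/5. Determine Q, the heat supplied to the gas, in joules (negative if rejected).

-20400 J

V₁ = nRT₁/P₁ = 3.03×8.314×474/335 = 35.6 L.
Isobaric: P stays 335 kPa; V/T = const ⇒ T₂ = 243 K, V₂ = 18.3 L.
W = PΔV = 335×(18.3−35.6) kPa·L = -5820 J.
ΔU = nCvΔT = 3.03×20.8×(243−474) = -14500 J.
Q = ΔU + W = nCpΔT = -20400 J.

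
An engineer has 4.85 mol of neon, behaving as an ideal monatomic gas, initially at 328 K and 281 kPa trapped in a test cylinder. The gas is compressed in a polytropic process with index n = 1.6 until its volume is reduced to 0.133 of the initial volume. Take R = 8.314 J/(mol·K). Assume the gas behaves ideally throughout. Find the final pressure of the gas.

7090 kPa

V₁ = nRT₁/P₁ = 4.85×8.314×328/281 = 47.1 L.
Polytropic n=1.6: T₂ = T₁(V₁/V₂)^(n−1) = 328×(7.52)^0.60 = 1100 K; P₂ = P₁(V₁/V₂)^n = 7090 kPa.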